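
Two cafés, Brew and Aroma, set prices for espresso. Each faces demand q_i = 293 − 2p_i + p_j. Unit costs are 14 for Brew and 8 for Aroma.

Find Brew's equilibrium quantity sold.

184.4

Brew's profit: π = (p_{Brew} − 14)(293 − 2p_{Brew} + p_{Aroma}).
∂π/∂p_{Brew} = 321 − 4p_{Brew} + p_{Aroma} = 0 ⇒ p_{Brew} = 80.25 + 0.25p_{Aroma}.
Similarly p_{Aroma} = 77.25 + 0.25p_{Brew}.
Plugging p_{Aroma} into Brew's best response: p_{Brew} = 80.25 + 0.25(77.25 + 0.25p_{Brew}) ⇒ 0.9375p_{Brew} = 99.5625, so p_{Brew} = 106.2.
Then p_{Aroma} = 77.25 + 0.25·106.2 = 103.8.
q_{Brew} = 293 − 2·106.2 + 103.8 = 184.4.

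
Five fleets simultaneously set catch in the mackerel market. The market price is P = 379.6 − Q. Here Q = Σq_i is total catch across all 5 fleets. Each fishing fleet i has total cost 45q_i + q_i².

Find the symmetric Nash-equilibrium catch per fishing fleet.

A representative fishing fleet's profit is π_i = q_i(379.6 − Q) − 45q_i − q_i², with Q = q_i + Σ_{j≠i} q_j.
First-order condition: 334.6 − 4q_i − Σ_{j≠i} q_j = 0.
With identical fishing fleets, set every q_j = q: then 334.6 − 4q − 4q = 0, i.e. q = 334.6/8 = 41.825.

41.825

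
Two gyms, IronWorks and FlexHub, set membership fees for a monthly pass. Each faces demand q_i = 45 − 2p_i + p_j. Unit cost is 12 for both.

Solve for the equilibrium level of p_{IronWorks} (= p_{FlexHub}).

23

IronWorks's profit: π = (p_{IronWorks} − 12)(45 − 2p_{IronWorks} + p_{FlexHub}).
∂π/∂p_{IronWorks} = 69 − 4p_{IronWorks} + p_{FlexHub} = 0 ⇒ p_{IronWorks} = 17.25 + 0.25p_{FlexHub}.
The game is symmetric, so in equilibrium p_{FlexHub} = p_{IronWorks}: the reaction function gives 0.75p_{IronWorks} = 17.25, hence p_{IronWorks} = 23.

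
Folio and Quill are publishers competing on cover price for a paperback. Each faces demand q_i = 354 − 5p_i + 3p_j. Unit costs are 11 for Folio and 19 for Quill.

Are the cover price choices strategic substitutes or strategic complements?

Folio's profit: π = (p_{Folio} − 11)(354 − 5p_{Folio} + 3p_{Quill}).
∂π/∂p_{Folio} = 409 − 10p_{Folio} + 3p_{Quill} = 0 ⇒ p_{Folio} = 40.9 + 0.3p_{Quill}.
The best-response slope dp_{Folio}/dp_{Quill} = 0.3 > 0: the reaction function is upward-sloping, so the choices are strategic complements.

strategic complements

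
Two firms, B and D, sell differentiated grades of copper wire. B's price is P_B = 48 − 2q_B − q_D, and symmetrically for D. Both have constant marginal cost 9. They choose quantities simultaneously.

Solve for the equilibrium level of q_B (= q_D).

Firm B's profit: π = q_B(48 − 2q_B − q_D) − 9q_B.
∂π/∂q_B = 39 − 4q_B − q_D = 0 ⇒ q_B = 9.75 − 0.25q_D.
By symmetry q_D = q_B; substituting into the reaction function, 1.25q_B = 9.75 and q_B = 7.8.

7.8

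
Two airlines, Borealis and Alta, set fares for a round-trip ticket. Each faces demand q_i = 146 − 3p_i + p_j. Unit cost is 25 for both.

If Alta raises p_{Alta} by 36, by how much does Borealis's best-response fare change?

6

Borealis's profit: π = (p_{Borealis} − 25)(146 − 3p_{Borealis} + p_{Alta}).
∂π/∂p_{Borealis} = 221 − 6p_{Borealis} + p_{Alta} = 0 ⇒ p_{Borealis} = 221/6 + (1/6)p_{Alta}.
The reaction-function slope is 1/6, so a 36-unit rise in p_{Alta} moves p_{Borealis} by 1/6 × 36 = 6. Borealis's best response rises — the actions are strategic complements.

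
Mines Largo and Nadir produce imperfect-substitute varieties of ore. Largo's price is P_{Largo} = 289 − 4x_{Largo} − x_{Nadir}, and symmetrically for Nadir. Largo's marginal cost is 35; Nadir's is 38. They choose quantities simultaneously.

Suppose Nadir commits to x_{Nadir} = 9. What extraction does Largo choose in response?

30.625

Mine Largo's profit: π = x_{Largo}(289 − 4x_{Largo} − x_{Nadir}) − 35x_{Largo}.
∂π/∂x_{Largo} = 254 − 8x_{Largo} − x_{Nadir} = 0 ⇒ x_{Largo} = 31.75 − 0.125x_{Nadir}.
At x_{Nadir} = 9: x_{Largo} = 31.75 − 0.125·9 = 30.625.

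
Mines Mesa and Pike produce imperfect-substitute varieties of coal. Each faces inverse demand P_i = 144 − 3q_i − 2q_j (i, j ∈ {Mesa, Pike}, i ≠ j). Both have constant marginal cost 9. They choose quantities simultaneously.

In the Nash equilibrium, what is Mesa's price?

59.625

Mine Mesa's profit: π = q_{Mesa}(144 − 3q_{Mesa} − 2q_{Pike}) − 9q_{Mesa}.
∂π/∂q_{Mesa} = 135 − 6q_{Mesa} − 2q_{Pike} = 0 ⇒ q_{Mesa} = 22.5 − (1/3)q_{Pike}.
The game is symmetric, so in equilibrium q_{Pike} = q_{Mesa}: the reaction function gives (4/3)q_{Mesa} = 22.5, hence q_{Mesa} = 16.875.
P_{Mesa} = 144 − 3·16.875 − 2·16.875 = 59.625.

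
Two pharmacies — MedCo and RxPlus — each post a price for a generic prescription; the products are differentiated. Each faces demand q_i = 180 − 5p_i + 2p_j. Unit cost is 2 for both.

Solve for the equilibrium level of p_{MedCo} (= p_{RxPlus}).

23.75

MedCo's profit: π = (p_{MedCo} − 2)(180 − 5p_{MedCo} + 2p_{RxPlus}).
∂π/∂p_{MedCo} = 190 − 10p_{MedCo} + 2p_{RxPlus} = 0 ⇒ p_{MedCo} = 19 + 0.2p_{RxPlus}.
Setting p_{MedCo} = p_{RxPlus} in the reaction function: p_{MedCo} = 19 + 0.2p_{MedCo}, so p_{MedCo} = 19 / 0.8 = 23.75.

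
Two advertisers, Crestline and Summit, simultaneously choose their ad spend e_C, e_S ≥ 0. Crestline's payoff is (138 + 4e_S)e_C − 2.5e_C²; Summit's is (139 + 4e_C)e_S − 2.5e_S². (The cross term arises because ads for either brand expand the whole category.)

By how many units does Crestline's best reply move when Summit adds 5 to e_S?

Expanding Crestline's payoff: 138e_C + 4e_Se_C − 2.5e_C².
∂π/∂e_C = 138 + 4e_S − 5e_C = 0, so e_C = 27.6 + 0.8e_S.
The reaction-function slope is 0.8, so a 5-unit rise in e_S moves e_C by 0.8 × 5 = 4. Crestline's best response rises — the actions are strategic complements.

4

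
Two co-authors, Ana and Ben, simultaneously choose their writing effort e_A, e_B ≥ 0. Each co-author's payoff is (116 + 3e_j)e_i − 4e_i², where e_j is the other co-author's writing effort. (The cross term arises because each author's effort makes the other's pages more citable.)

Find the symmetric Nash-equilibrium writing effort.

23.2

Ana's payoff is (116 + 3e_B)e_A − 4e_A².
∂π/∂e_A = 116 + 3e_B − 8e_A = 0, so e_A = 14.5 + 0.375e_B.
By symmetry e_B = e_A; substituting into the reaction function, 0.625e_A = 14.5 and e_A = 23.2.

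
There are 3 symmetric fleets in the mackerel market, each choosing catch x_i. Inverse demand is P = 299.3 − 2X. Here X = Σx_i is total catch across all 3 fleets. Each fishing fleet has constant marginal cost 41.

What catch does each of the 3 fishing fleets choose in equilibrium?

A representative fishing fleet's profit is π_i = x_i(299.3 − 2X) − 41x_i, with X = x_i + Σ_{j≠i} x_j.
First-order condition: 258.3 − 4x_i − 2Σ_{j≠i} x_j = 0.
In a symmetric equilibrium every fishing fleet chooses the same x, so Σ_{j≠i} x_j = 2x. The condition becomes 258.3 − 8x = 0, giving x = 258.3/8 = 32.2875.

32.2875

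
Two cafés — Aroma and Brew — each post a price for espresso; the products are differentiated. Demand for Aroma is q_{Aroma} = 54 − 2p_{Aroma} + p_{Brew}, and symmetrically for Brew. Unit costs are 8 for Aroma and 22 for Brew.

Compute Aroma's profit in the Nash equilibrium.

Aroma's profit: π = (p_{Aroma} − 8)(54 − 2p_{Aroma} + p_{Brew}).
∂π/∂p_{Aroma} = 70 − 4p_{Aroma} + p_{Brew} = 0 ⇒ p_{Aroma} = 17.5 + 0.25p_{Brew}.
Similarly p_{Brew} = 24.5 + 0.25p_{Aroma}.
Plugging p_{Brew} into Aroma's best response: p_{Aroma} = 17.5 + 0.25(24.5 + 0.25p_{Aroma}) ⇒ 0.9375p_{Aroma} = 23.625, so p_{Aroma} = 25.2.
Then p_{Brew} = 24.5 + 0.25·25.2 = 30.8.
q_{Aroma} = 54 − 2·25.2 + 30.8 = 34.4.
Profit = (25.2 − 8)·34.4 = 591.68.

591.68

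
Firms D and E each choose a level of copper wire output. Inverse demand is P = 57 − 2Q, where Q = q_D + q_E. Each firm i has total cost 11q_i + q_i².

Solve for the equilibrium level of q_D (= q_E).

5.75

Firm D's profit: π = q_D(57 − 2(q_D + q_E)) − 11q_D − q_D².
∂π/∂q_D = 46 − 6q_D − 2q_E = 0, so q_D = 23/3 − (1/3)q_E.
Setting q_D = q_E in the reaction function: q_D = 23/3 − (1/3)q_D, so q_D = (23/3) / (4/3) = 5.75.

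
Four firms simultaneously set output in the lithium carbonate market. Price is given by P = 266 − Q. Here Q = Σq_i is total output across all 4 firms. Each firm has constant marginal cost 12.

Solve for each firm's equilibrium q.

50.8

A representative firm's profit is π_i = q_i(266 − Q) − 12q_i, with Q = q_i + Σ_{j≠i} q_j.
First-order condition: 254 − 2q_i − Σ_{j≠i} q_j = 0.
With identical firms, set every q_j = q: then 254 − 2q − 3q = 0, i.e. q = 254/5 = 50.8.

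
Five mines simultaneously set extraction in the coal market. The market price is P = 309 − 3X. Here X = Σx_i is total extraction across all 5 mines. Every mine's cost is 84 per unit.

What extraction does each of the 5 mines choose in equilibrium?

A representative mine's profit is π_i = x_i(309 − 3X) − 84x_i, with X = x_i + Σ_{j≠i} x_j.
First-order condition: 225 − 6x_i − 3Σ_{j≠i} x_j = 0.
Imposing symmetry (x_j = x for all j) turns Σ_{j≠i} x_j into 4x, so 225 = 18x and x = 12.5.

12.5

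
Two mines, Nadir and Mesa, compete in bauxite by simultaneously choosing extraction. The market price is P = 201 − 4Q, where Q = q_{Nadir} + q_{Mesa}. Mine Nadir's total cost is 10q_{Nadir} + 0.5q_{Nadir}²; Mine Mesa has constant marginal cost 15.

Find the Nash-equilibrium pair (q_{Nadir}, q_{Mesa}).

14, 16.25

Mine Nadir's profit: π = q_{Nadir}(201 − 4(q_{Nadir} + q_{Mesa})) − 10q_{Nadir} − 0.5q_{Nadir}².
∂π/∂q_{Nadir} = 191 − 9q_{Nadir} − 4q_{Mesa} = 0, so q_{Nadir} = 191/9 − (4/9)q_{Mesa}.
For Mesa: ∂π/∂q_{Mesa} = 186 − 8q_{Mesa} − 4q_{Nadir} = 0 ⇒ q_{Mesa} = 23.25 − 0.5q_{Nadir}.
Plugging q_{Mesa} into Nadir's best response: q_{Nadir} = 191/9 − (4/9)(23.25 − 0.5q_{Nadir}) ⇒ (7/9)q_{Nadir} = 98/9, so q_{Nadir} = 14.
Then q_{Mesa} = 23.25 − 0.5·14 = 16.25.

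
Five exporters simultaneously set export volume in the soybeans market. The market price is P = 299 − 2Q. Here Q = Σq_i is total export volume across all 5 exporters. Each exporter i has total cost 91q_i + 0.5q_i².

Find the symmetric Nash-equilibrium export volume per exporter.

A representative exporter's profit is π_i = q_i(299 − 2Q) − 91q_i − 0.5q_i², with Q = q_i + Σ_{j≠i} q_j.
First-order condition: 208 − 5q_i − 2Σ_{j≠i} q_j = 0.
In a symmetric equilibrium every exporter chooses the same q, so Σ_{j≠i} q_j = 4q. The condition becomes 208 − 13q = 0, giving q = 208/13 = 16.

16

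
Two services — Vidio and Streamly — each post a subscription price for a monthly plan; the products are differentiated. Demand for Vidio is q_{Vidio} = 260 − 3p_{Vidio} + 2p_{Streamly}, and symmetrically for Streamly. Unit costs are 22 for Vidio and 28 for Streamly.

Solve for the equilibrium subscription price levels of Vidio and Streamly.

Vidio's profit: π = (p_{Vidio} − 22)(260 − 3p_{Vidio} + 2p_{Streamly}).
∂π/∂p_{Vidio} = 326 − 6p_{Vidio} + 2p_{Streamly} = 0 ⇒ p_{Vidio} = 163/3 + (1/3)p_{Streamly}.
Similarly p_{Streamly} = 172/3 + (1/3)p_{Vidio}.
Solving the two reaction functions simultaneously: (1 − (1/3)(1/3))p_{Vidio} = 163/3 + (1/3)·(172/3), so (8/9)p_{Vidio} = 661/9 and p_{Vidio} = 82.625.
Then p_{Streamly} = 172/3 + (1/3)·82.625 = 84.875.

82.625, 84.875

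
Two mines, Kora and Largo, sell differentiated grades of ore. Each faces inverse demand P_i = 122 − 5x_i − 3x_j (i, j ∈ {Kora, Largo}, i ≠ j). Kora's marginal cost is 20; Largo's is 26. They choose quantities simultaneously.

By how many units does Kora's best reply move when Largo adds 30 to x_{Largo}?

Mine Kora's profit: π = x_{Kora}(122 − 5x_{Kora} − 3x_{Largo}) − 20x_{Kora}.
∂π/∂x_{Kora} = 102 − 10x_{Kora} − 3x_{Largo} = 0 ⇒ x_{Kora} = 10.2 − 0.3x_{Largo}.
The reaction-function slope is −0.3, so a 30-unit rise in x_{Largo} moves x_{Kora} by −0.3 × 30 = −9. Kora's best response falls — the actions are strategic substitutes.

-9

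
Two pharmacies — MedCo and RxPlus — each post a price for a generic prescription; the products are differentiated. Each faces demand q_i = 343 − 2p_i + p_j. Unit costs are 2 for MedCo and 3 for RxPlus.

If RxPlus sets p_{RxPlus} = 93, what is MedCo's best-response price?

110

MedCo's profit: π = (p_{MedCo} − 2)(343 − 2p_{MedCo} + p_{RxPlus}).
∂π/∂p_{MedCo} = 347 − 4p_{MedCo} + p_{RxPlus} = 0 ⇒ p_{MedCo} = 86.75 + 0.25p_{RxPlus}.
At p_{RxPlus} = 93: p_{MedCo} = 86.75 + 0.25·93 = 110.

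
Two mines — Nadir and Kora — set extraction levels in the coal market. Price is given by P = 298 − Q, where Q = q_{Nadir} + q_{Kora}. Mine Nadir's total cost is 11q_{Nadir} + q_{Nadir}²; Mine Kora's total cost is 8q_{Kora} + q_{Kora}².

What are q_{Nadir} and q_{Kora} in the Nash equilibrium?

Mine Nadir's profit: π = q_{Nadir}(298 − (q_{Nadir} + q_{Kora})) − 11q_{Nadir} − q_{Nadir}².
∂π/∂q_{Nadir} = 287 − 4q_{Nadir} − q_{Kora} = 0, so q_{Nadir} = 71.75 − 0.25q_{Kora}.
By the same steps for Kora: q_{Kora} = 72.5 − 0.25q_{Nadir}.
Solving the two reaction functions simultaneously: (1 − (−0.25)(−0.25))q_{Nadir} = 71.75 − 0.25·72.5, so 0.9375q_{Nadir} = 53.625 and q_{Nadir} = 57.2.
Then q_{Kora} = 72.5 − 0.25·57.2 = 58.2.

57.2, 58.2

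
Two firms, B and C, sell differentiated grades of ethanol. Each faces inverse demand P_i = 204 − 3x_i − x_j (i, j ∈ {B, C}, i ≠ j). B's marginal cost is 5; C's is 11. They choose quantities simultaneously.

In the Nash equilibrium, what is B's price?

Firm B's profit: π = x_B(204 − 3x_B − x_C) − 5x_B.
∂π/∂x_B = 199 − 6x_B − x_C = 0 ⇒ x_B = 199/6 − (1/6)x_C.
Similarly x_C = 193/6 − (1/6)x_B.
Plugging x_C into B's best response: x_B = 199/6 − (1/6)(193/6 − (1/6)x_B) ⇒ (35/36)x_B = 1001/36, so x_B = 28.6.
Then x_C = 193/6 − (1/6)·28.6 = 27.4.
P_B = 204 − 3·28.6 − 27.4 = 90.8.

90.8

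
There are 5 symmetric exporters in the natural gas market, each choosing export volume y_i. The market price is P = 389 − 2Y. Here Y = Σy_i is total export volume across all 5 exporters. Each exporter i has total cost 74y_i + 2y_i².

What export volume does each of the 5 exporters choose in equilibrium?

19.6875

A representative exporter's profit is π_i = y_i(389 − 2Y) − 74y_i − 2y_i², with Y = y_i + Σ_{j≠i} y_j.
First-order condition: 315 − 8y_i − 2Σ_{j≠i} y_j = 0.
Imposing symmetry (y_j = y for all j) turns Σ_{j≠i} y_j into 4y, so 315 = 16y and y = 19.6875.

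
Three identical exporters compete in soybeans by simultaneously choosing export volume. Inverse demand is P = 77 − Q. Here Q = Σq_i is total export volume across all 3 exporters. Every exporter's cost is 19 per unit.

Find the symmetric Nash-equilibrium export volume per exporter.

14.5

A representative exporter's profit is π_i = q_i(77 − Q) − 19q_i, with Q = q_i + Σ_{j≠i} q_j.
First-order condition: 58 − 2q_i − Σ_{j≠i} q_j = 0.
In a symmetric equilibrium every exporter chooses the same q, so Σ_{j≠i} q_j = 2q. The condition becomes 58 − 4q = 0, giving q = 58/4 = 14.5.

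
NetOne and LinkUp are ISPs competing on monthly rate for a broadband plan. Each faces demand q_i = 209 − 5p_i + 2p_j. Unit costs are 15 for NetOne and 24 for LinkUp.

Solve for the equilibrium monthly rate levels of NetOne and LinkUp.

NetOne's profit: π = (p_{NetOne} − 15)(209 − 5p_{NetOne} + 2p_{LinkUp}).
∂π/∂p_{NetOne} = 284 − 10p_{NetOne} + 2p_{LinkUp} = 0 ⇒ p_{NetOne} = 28.4 + 0.2p_{LinkUp}.
Similarly p_{LinkUp} = 32.9 + 0.2p_{NetOne}.
Plugging p_{LinkUp} into NetOne's best response: p_{NetOne} = 28.4 + 0.2(32.9 + 0.2p_{NetOne}) ⇒ 0.96p_{NetOne} = 34.98, so p_{NetOne} = 36.4375.
Then p_{LinkUp} = 32.9 + 0.2·36.4375 = 40.1875.

36.4375, 40.1875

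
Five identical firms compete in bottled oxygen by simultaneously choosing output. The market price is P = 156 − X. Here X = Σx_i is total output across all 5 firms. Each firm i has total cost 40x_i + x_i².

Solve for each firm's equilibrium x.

14.5

A representative firm's profit is π_i = x_i(156 − X) − 40x_i − x_i², with X = x_i + Σ_{j≠i} x_j.
First-order condition: 116 − 4x_i − Σ_{j≠i} x_j = 0.
In a symmetric equilibrium every firm chooses the same x, so Σ_{j≠i} x_j = 4x. The condition becomes 116 − 8x = 0, giving x = 116/8 = 14.5.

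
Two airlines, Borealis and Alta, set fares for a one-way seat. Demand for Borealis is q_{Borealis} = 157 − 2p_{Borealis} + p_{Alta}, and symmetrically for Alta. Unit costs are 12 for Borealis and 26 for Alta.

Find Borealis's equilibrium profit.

Borealis's profit: π = (p_{Borealis} − 12)(157 − 2p_{Borealis} + p_{Alta}).
∂π/∂p_{Borealis} = 181 − 4p_{Borealis} + p_{Alta} = 0 ⇒ p_{Borealis} = 45.25 + 0.25p_{Alta}.
Similarly p_{Alta} = 52.25 + 0.25p_{Borealis}.
Substituting the second reaction function into the first: p_{Borealis} = 45.25 + 0.25(52.25 + 0.25p_{Borealis}), which gives 0.9375p_{Borealis} = 58.3125 ⇒ p_{Borealis} = 62.2.
Then p_{Alta} = 52.25 + 0.25·62.2 = 67.8.
q_{Borealis} = 157 − 2·62.2 + 67.8 = 100.4.
Profit = (62.2 − 12)·100.4 = 5040.08.

5040.08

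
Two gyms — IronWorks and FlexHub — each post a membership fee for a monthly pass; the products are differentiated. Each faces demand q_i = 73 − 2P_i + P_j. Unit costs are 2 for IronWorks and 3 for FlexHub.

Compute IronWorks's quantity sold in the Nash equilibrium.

47.6

IronWorks's profit: π = (P_{IronWorks} − 2)(73 − 2P_{IronWorks} + P_{FlexHub}).
∂π/∂P_{IronWorks} = 77 − 4P_{IronWorks} + P_{FlexHub} = 0 ⇒ P_{IronWorks} = 19.25 + 0.25P_{FlexHub}.
Similarly P_{FlexHub} = 19.75 + 0.25P_{IronWorks}.
Substituting the second reaction function into the first: P_{IronWorks} = 19.25 + 0.25(19.75 + 0.25P_{IronWorks}), which gives 0.9375P_{IronWorks} = 24.1875 ⇒ P_{IronWorks} = 25.8.
Then P_{FlexHub} = 19.75 + 0.25·25.8 = 26.2.
q_{IronWorks} = 73 − 2·25.8 + 26.2 = 47.6.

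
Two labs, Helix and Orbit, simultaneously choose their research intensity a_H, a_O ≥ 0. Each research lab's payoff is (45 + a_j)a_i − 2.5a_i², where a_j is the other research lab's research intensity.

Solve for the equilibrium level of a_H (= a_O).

11.25

Helix's payoff is (45 + a_O)a_H − 2.5a_H².
∂π/∂a_H = 45 + a_O − 5a_H = 0, so a_H = 9 + 0.2a_O.
The game is symmetric, so in equilibrium a_O = a_H: the reaction function gives 0.8a_H = 9, hence a_H = 11.25.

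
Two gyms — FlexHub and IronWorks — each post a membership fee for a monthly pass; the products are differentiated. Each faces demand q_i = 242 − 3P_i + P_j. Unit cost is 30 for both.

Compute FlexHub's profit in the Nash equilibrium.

3974.88

FlexHub's profit: π = (P_{FlexHub} − 30)(242 − 3P_{FlexHub} + P_{IronWorks}).
∂π/∂P_{FlexHub} = 332 − 6P_{FlexHub} + P_{IronWorks} = 0 ⇒ P_{FlexHub} = 166/3 + (1/6)P_{IronWorks}.
Setting P_{FlexHub} = P_{IronWorks} in the reaction function: P_{FlexHub} = 166/3 + (1/6)P_{FlexHub}, so P_{FlexHub} = (166/3) / (5/6) = 66.4.
q_{FlexHub} = 242 − 3·66.4 + 66.4 = 109.2.
Profit = (66.4 − 30)·109.2 = 3974.88.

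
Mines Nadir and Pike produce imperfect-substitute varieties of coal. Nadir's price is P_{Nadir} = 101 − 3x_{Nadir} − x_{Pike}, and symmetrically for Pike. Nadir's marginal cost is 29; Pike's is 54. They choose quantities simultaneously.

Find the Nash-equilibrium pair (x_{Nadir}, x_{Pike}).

11, 6

Mine Nadir's profit: π = x_{Nadir}(101 − 3x_{Nadir} − x_{Pike}) − 29x_{Nadir}.
∂π/∂x_{Nadir} = 72 − 6x_{Nadir} − x_{Pike} = 0 ⇒ x_{Nadir} = 12 − (1/6)x_{Pike}.
Similarly x_{Pike} = 47/6 − (1/6)x_{Nadir}.
Plugging x_{Pike} into Nadir's best response: x_{Nadir} = 12 − (1/6)(47/6 − (1/6)x_{Nadir}) ⇒ (35/36)x_{Nadir} = 385/36, so x_{Nadir} = 11.
Then x_{Pike} = 47/6 − (1/6)·11 = 6.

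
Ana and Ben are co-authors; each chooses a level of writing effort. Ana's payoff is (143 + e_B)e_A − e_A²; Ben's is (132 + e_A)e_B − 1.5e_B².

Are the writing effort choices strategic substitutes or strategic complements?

Expanding Ana's payoff: 143e_A + e_Be_A − e_A².
∂π/∂e_A = 143 + e_B − 2e_A = 0, so e_A = 71.5 + 0.5e_B.
The best-response slope de_A/de_B = 0.5 > 0: the reaction function is upward-sloping, so the choices are strategic complements.

strategic complements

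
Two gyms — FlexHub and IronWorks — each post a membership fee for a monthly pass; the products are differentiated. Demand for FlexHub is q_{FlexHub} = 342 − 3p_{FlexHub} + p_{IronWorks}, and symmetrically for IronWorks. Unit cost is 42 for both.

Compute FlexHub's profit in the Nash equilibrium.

7987.68

FlexHub's profit: π = (p_{FlexHub} − 42)(342 − 3p_{FlexHub} + p_{IronWorks}).
∂π/∂p_{FlexHub} = 468 − 6p_{FlexHub} + p_{IronWorks} = 0 ⇒ p_{FlexHub} = 78 + (1/6)p_{IronWorks}.
Setting p_{FlexHub} = p_{IronWorks} in the reaction function: p_{FlexHub} = 78 + (1/6)p_{FlexHub}, so p_{FlexHub} = 78 / (5/6) = 93.6.
q_{FlexHub} = 342 − 3·93.6 + 93.6 = 154.8.
Profit = (93.6 − 42)·154.8 = 7987.68.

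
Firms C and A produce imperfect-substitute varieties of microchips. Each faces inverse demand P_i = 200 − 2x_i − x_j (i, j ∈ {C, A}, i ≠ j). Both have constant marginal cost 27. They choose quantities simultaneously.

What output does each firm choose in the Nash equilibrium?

34.6

Firm C's profit: π = x_C(200 − 2x_C − x_A) − 27x_C.
∂π/∂x_C = 173 − 4x_C − x_A = 0 ⇒ x_C = 43.25 − 0.25x_A.
By symmetry x_A = x_C; substituting into the reaction function, 1.25x_C = 43.25 and x_C = 34.6.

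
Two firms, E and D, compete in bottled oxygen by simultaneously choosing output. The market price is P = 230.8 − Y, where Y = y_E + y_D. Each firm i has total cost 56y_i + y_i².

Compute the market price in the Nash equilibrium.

Firm E's profit: π = y_E(230.8 − (y_E + y_D)) − 56y_E − y_E².
∂π/∂y_E = 174.8 − 4y_E − y_D = 0, so y_E = 43.7 − 0.25y_D.
By symmetry y_D = y_E; substituting into the reaction function, 1.25y_E = 43.7 and y_E = 34.96.
Equilibrium price: P = 230.8 − 69.92 = 160.88.

160.88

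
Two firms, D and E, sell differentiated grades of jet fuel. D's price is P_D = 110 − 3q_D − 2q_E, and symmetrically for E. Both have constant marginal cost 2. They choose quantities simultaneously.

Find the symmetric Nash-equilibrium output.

13.5

Firm D's profit: π = q_D(110 − 3q_D − 2q_E) − 2q_D.
∂π/∂q_D = 108 − 6q_D − 2q_E = 0 ⇒ q_D = 18 − (1/3)q_E.
Setting q_D = q_E in the reaction function: q_D = 18 − (1/3)q_D, so q_D = 18 / (4/3) = 13.5.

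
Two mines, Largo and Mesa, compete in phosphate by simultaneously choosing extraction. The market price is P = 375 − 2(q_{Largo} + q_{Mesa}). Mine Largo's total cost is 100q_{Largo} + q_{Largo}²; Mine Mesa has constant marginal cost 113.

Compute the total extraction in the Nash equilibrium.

Mine Largo's profit: π = q_{Largo}(375 − 2(q_{Largo} + q_{Mesa})) − 100q_{Largo} − q_{Largo}².
∂π/∂q_{Largo} = 275 − 6q_{Largo} − 2q_{Mesa} = 0, so q_{Largo} = 275/6 − (1/3)q_{Mesa}.
For Mesa: ∂π/∂q_{Mesa} = 262 − 4q_{Mesa} − 2q_{Largo} = 0 ⇒ q_{Mesa} = 65.5 − 0.5q_{Largo}.
Substituting the second reaction function into the first: q_{Largo} = 275/6 − (1/3)(65.5 − 0.5q_{Largo}), which gives (5/6)q_{Largo} = 24 ⇒ q_{Largo} = 28.8.
Then q_{Mesa} = 65.5 − 0.5·28.8 = 51.1.
Total extraction: 28.8 + 51.1 = 79.9.

79.9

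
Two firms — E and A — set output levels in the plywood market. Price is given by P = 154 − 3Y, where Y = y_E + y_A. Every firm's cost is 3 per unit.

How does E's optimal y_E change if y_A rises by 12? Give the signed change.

-6

Firm E's profit: π = y_E(154 − 3(y_E + y_A)) − 3y_E.
∂π/∂y_E = 151 − 6y_E − 3y_A = 0, so y_E = 151/6 − 0.5y_A.
The reaction-function slope is −0.5, so a 12-unit rise in y_A moves y_E by −0.5 × 12 = −6. E's best response falls — the actions are strategic substitutes.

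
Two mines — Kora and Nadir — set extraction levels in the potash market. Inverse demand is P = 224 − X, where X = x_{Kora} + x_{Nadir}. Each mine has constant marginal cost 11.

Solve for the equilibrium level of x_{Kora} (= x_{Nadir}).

71

Mine Kora's profit: π = x_{Kora}(224 − (x_{Kora} + x_{Nadir})) − 11x_{Kora}.
∂π/∂x_{Kora} = 213 − 2x_{Kora} − x_{Nadir} = 0, so x_{Kora} = 106.5 − 0.5x_{Nadir}.
Setting x_{Kora} = x_{Nadir} in the reaction function: x_{Kora} = 106.5 − 0.5x_{Kora}, so x_{Kora} = 106.5 / 1.5 = 71.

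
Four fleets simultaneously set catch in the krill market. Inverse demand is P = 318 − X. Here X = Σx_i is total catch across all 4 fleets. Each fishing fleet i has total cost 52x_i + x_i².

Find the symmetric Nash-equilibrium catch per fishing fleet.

A representative fishing fleet's profit is π_i = x_i(318 − X) − 52x_i − x_i², with X = x_i + Σ_{j≠i} x_j.
First-order condition: 266 − 4x_i − Σ_{j≠i} x_j = 0.
In a symmetric equilibrium every fishing fleet chooses the same x, so Σ_{j≠i} x_j = 3x. The condition becomes 266 − 7x = 0, giving x = 266/7 = 38.

38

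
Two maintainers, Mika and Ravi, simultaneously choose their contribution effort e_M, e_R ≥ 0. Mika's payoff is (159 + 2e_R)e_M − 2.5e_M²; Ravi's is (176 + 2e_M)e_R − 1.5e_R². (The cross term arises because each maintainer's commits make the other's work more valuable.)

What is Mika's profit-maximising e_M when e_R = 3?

33

Expanding Mika's payoff: 159e_M + 2e_Re_M − 2.5e_M².
∂π/∂e_M = 159 + 2e_R − 5e_M = 0, so e_M = 31.8 + 0.4e_R.
At e_R = 3: e_M = 31.8 + 0.4·3 = 33.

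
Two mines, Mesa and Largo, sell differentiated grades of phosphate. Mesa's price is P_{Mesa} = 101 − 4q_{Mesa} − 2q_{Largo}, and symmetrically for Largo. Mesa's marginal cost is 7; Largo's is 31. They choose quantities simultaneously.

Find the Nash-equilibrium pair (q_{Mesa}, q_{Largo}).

Mine Mesa's profit: π = q_{Mesa}(101 − 4q_{Mesa} − 2q_{Largo}) − 7q_{Mesa}.
∂π/∂q_{Mesa} = 94 − 8q_{Mesa} − 2q_{Largo} = 0 ⇒ q_{Mesa} = 11.75 − 0.25q_{Largo}.
Similarly q_{Largo} = 8.75 − 0.25q_{Mesa}.
Plugging q_{Largo} into Mesa's best response: q_{Mesa} = 11.75 − 0.25(8.75 − 0.25q_{Mesa}) ⇒ 0.9375q_{Mesa} = 9.5625, so q_{Mesa} = 10.2.
Then q_{Largo} = 8.75 − 0.25·10.2 = 6.2.

10.2, 6.2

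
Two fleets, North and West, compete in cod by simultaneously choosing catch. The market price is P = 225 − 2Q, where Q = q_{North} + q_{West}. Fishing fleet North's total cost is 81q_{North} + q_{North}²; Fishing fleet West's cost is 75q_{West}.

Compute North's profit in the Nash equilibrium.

571.32

Fishing fleet North's profit: π = q_{North}(225 − 2(q_{North} + q_{West})) − 81q_{North} − q_{North}².
∂π/∂q_{North} = 144 − 6q_{North} − 2q_{West} = 0, so q_{North} = 24 − (1/3)q_{West}.
For West: ∂π/∂q_{West} = 150 − 4q_{West} − 2q_{North} = 0 ⇒ q_{West} = 37.5 − 0.5q_{North}.
Substituting the second reaction function into the first: q_{North} = 24 − (1/3)(37.5 − 0.5q_{North}), which gives (5/6)q_{North} = 11.5 ⇒ q_{North} = 13.8.
Then q_{West} = 37.5 − 0.5·13.8 = 30.6.
Price P = 225 − 2·44.4 = 136.2.
North's profit: (136.2 − 81)·13.8 − (13.8)² = 571.32.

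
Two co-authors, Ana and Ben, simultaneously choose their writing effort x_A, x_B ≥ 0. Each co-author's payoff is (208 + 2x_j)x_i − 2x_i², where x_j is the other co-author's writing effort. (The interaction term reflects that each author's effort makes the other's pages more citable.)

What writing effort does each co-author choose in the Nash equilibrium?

104

Ana's payoff is (208 + 2x_B)x_A − 2x_A².
∂π/∂x_A = 208 + 2x_B − 4x_A = 0, so x_A = 52 + 0.5x_B.
By symmetry x_B = x_A; substituting into the reaction function, 0.5x_A = 52 and x_A = 104.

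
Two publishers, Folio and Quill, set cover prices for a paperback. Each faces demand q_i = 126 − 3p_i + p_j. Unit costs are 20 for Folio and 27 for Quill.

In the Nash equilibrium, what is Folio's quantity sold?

53.4

Folio's profit: π = (p_{Folio} − 20)(126 − 3p_{Folio} + p_{Quill}).
∂π/∂p_{Folio} = 186 − 6p_{Folio} + p_{Quill} = 0 ⇒ p_{Folio} = 31 + (1/6)p_{Quill}.
Similarly p_{Quill} = 34.5 + (1/6)p_{Folio}.
Solving the two reaction functions simultaneously: (1 − (1/6)(1/6))p_{Folio} = 31 + (1/6)·34.5, so (35/36)p_{Folio} = 36.75 and p_{Folio} = 37.8.
Then p_{Quill} = 34.5 + (1/6)·37.8 = 40.8.
q_{Folio} = 126 − 3·37.8 + 40.8 = 53.4.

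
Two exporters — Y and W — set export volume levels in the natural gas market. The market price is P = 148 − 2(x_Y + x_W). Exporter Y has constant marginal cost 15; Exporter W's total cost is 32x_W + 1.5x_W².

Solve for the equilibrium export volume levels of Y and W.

Exporter Y's profit: π = x_Y(148 − 2(x_Y + x_W)) − 15x_Y.
∂π/∂x_Y = 133 − 4x_Y − 2x_W = 0, so x_Y = 33.25 − 0.5x_W.
For W: ∂π/∂x_W = 116 − 7x_W − 2x_Y = 0 ⇒ x_W = 116/7 − (2/7)x_Y.
Substituting the second reaction function into the first: x_Y = 33.25 − 0.5(116/7 − (2/7)x_Y), which gives (6/7)x_Y = 699/28 ⇒ x_Y = 29.125.
Then x_W = 116/7 − (2/7)·29.125 = 8.25.

29.125, 8.25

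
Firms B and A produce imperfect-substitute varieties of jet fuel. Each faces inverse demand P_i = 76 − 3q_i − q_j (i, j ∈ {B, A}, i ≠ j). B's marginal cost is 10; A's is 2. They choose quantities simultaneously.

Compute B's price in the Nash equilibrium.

Firm B's profit: π = q_B(76 − 3q_B − q_A) − 10q_B.
∂π/∂q_B = 66 − 6q_B − q_A = 0 ⇒ q_B = 11 − (1/6)q_A.
Similarly q_A = 37/3 − (1/6)q_B.
Plugging q_A into B's best response: q_B = 11 − (1/6)(37/3 − (1/6)q_B) ⇒ (35/36)q_B = 161/18, so q_B = 9.2.
Then q_A = 37/3 − (1/6)·9.2 = 10.8.
P_B = 76 − 3·9.2 − 10.8 = 37.6.

37.6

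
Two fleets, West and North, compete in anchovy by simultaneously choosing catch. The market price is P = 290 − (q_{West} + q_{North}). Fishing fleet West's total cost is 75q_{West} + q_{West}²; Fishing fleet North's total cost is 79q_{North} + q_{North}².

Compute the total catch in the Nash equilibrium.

85.2

Fishing fleet West's profit: π = q_{West}(290 − (q_{West} + q_{North})) − 75q_{West} − q_{West}².
∂π/∂q_{West} = 215 − 4q_{West} − q_{North} = 0, so q_{West} = 53.75 − 0.25q_{North}.
By the same steps for North: q_{North} = 52.75 − 0.25q_{West}.
Solving the two reaction functions simultaneously: (1 − (−0.25)(−0.25))q_{West} = 53.75 − 0.25·52.75, so 0.9375q_{West} = 40.5625 and q_{West} = 649/15.
Then q_{North} = 52.75 − 0.25·(649/15) = 629/15.
Total catch: 649/15 + 629/15 = 85.2.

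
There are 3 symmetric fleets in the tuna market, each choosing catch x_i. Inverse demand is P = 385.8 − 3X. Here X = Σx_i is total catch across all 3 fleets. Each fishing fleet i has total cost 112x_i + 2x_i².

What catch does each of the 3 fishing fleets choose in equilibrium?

17.1125

A representative fishing fleet's profit is π_i = x_i(385.8 − 3X) − 112x_i − 2x_i², with X = x_i + Σ_{j≠i} x_j.
First-order condition: 273.8 − 10x_i − 3Σ_{j≠i} x_j = 0.
With identical fishing fleets, set every x_j = x: then 273.8 − 10x − 6x = 0, i.e. x = 273.8/16 = 17.1125.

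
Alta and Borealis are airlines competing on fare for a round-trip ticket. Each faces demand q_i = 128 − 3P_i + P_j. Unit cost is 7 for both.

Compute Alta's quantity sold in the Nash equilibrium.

Alta's profit: π = (P_{Alta} − 7)(128 − 3P_{Alta} + P_{Borealis}).
∂π/∂P_{Alta} = 149 − 6P_{Alta} + P_{Borealis} = 0 ⇒ P_{Alta} = 149/6 + (1/6)P_{Borealis}.
The game is symmetric, so in equilibrium P_{Borealis} = P_{Alta}: the reaction function gives (5/6)P_{Alta} = 149/6, hence P_{Alta} = 29.8.
q_{Alta} = 128 − 3·29.8 + 29.8 = 68.4.

68.4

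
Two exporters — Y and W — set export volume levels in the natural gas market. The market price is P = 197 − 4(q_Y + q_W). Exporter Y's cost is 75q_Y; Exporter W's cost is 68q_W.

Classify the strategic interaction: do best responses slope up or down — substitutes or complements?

Exporter Y's profit: π = q_Y(197 − 4(q_Y + q_W)) − 75q_Y.
∂π/∂q_Y = 122 − 8q_Y − 4q_W = 0, so q_Y = 15.25 − 0.5q_W.
The best-response slope dq_Y/dq_W = −0.5 < 0: the reaction function is downward-sloping, so the choices are strategic substitutes.

strategic substitutes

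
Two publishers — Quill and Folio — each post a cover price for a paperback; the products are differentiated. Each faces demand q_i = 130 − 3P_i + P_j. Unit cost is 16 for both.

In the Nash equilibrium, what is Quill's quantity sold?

Quill's profit: π = (P_{Quill} − 16)(130 − 3P_{Quill} + P_{Folio}).
∂π/∂P_{Quill} = 178 − 6P_{Quill} + P_{Folio} = 0 ⇒ P_{Quill} = 89/3 + (1/6)P_{Folio}.
By symmetry P_{Folio} = P_{Quill}; substituting into the reaction function, (5/6)P_{Quill} = 89/3 and P_{Quill} = 35.6.
q_{Quill} = 130 − 3·35.6 + 35.6 = 58.8.

58.8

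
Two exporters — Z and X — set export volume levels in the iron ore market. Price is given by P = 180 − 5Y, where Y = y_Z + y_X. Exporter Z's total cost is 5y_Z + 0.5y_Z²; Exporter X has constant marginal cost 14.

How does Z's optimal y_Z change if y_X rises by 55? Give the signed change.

-25

Exporter Z's profit: π = y_Z(180 − 5(y_Z + y_X)) − 5y_Z − 0.5y_Z².
∂π/∂y_Z = 175 − 11y_Z − 5y_X = 0, so y_Z = 175/11 − (5/11)y_X.
The reaction-function slope is −5/11, so a 55-unit rise in y_X moves y_Z by −5/11 × 55 = −25. Z's best response falls — the actions are strategic substitutes.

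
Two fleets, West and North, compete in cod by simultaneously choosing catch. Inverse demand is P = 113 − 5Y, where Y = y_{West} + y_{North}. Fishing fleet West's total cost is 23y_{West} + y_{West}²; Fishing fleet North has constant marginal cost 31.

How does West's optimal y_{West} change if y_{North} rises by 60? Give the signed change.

-25

Fishing fleet West's profit: π = y_{West}(113 − 5(y_{West} + y_{North})) − 23y_{West} − y_{West}².
∂π/∂y_{West} = 90 − 12y_{West} − 5y_{North} = 0, so y_{West} = 7.5 − (5/12)y_{North}.
The reaction-function slope is −5/12, so a 60-unit rise in y_{North} moves y_{West} by −5/12 × 60 = −25. West's best response falls — the actions are strategic substitutes.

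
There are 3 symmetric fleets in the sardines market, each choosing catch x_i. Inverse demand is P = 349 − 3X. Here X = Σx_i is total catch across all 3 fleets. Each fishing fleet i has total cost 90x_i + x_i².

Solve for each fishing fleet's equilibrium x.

A representative fishing fleet's profit is π_i = x_i(349 − 3X) − 90x_i − x_i², with X = x_i + Σ_{j≠i} x_j.
First-order condition: 259 − 8x_i − 3Σ_{j≠i} x_j = 0.
In a symmetric equilibrium every fishing fleet chooses the same x, so Σ_{j≠i} x_j = 2x. The condition becomes 259 − 14x = 0, giving x = 259/14 = 18.5.

18.5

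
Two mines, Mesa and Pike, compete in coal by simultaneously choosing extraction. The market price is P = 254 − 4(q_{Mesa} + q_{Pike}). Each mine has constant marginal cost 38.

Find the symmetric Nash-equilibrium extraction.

Mine Mesa's profit: π = q_{Mesa}(254 − 4(q_{Mesa} + q_{Pike})) − 38q_{Mesa}.
∂π/∂q_{Mesa} = 216 − 8q_{Mesa} − 4q_{Pike} = 0, so q_{Mesa} = 27 − 0.5q_{Pike}.
The game is symmetric, so in equilibrium q_{Pike} = q_{Mesa}: the reaction function gives 1.5q_{Mesa} = 27, hence q_{Mesa} = 18.

18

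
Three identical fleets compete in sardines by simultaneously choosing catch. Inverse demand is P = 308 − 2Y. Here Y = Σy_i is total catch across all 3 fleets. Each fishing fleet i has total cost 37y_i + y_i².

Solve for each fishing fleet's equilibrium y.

27.1

A representative fishing fleet's profit is π_i = y_i(308 − 2Y) − 37y_i − y_i², with Y = y_i + Σ_{j≠i} y_j.
First-order condition: 271 − 6y_i − 2Σ_{j≠i} y_j = 0.
In a symmetric equilibrium every fishing fleet chooses the same y, so Σ_{j≠i} y_j = 2y. The condition becomes 271 − 10y = 0, giving y = 271/10 = 27.1.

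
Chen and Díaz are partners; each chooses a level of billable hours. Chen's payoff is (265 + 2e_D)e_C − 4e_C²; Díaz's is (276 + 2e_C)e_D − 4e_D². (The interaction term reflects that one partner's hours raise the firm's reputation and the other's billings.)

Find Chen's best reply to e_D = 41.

Expanding Chen's payoff: 265e_C + 2e_De_C − 4e_C².
∂π/∂e_C = 265 + 2e_D − 8e_C = 0, so e_C = 33.125 + 0.25e_D.
At e_D = 41: e_C = 33.125 + 0.25·41 = 43.375.

43.375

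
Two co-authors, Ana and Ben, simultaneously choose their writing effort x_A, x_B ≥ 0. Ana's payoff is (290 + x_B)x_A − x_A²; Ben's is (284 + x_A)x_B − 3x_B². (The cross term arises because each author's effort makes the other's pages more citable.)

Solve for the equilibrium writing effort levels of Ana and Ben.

184, 78

Expanding Ana's payoff: 290x_A + x_Bx_A − x_A².
∂π/∂x_A = 290 + x_B − 2x_A = 0, so x_A = 145 + 0.5x_B.
Likewise for Ben: x_B = 142/3 + (1/6)x_A.
Plugging x_B into Ana's best response: x_A = 145 + 0.5(142/3 + (1/6)x_A) ⇒ (11/12)x_A = 506/3, so x_A = 184.
Then x_B = 142/3 + (1/6)·184 = 78.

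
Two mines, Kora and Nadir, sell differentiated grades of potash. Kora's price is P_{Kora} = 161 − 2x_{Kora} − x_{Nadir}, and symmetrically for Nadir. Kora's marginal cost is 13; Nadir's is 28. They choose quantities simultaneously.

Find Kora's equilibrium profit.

1872.72

Mine Kora's profit: π = x_{Kora}(161 − 2x_{Kora} − x_{Nadir}) − 13x_{Kora}.
∂π/∂x_{Kora} = 148 − 4x_{Kora} − x_{Nadir} = 0 ⇒ x_{Kora} = 37 − 0.25x_{Nadir}.
Similarly x_{Nadir} = 33.25 − 0.25x_{Kora}.
Substituting the second reaction function into the first: x_{Kora} = 37 − 0.25(33.25 − 0.25x_{Kora}), which gives 0.9375x_{Kora} = 28.6875 ⇒ x_{Kora} = 30.6.
Then x_{Nadir} = 33.25 − 0.25·30.6 = 25.6.
P_{Kora} = 161 − 2·30.6 − 25.6 = 74.2.
Profit = (74.2 − 13)·30.6 = 1872.72.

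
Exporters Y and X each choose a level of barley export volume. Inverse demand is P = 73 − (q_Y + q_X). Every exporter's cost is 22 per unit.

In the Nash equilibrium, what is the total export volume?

Exporter Y's profit: π = q_Y(73 − (q_Y + q_X)) − 22q_Y.
∂π/∂q_Y = 51 − 2q_Y − q_X = 0, so q_Y = 25.5 − 0.5q_X.
The game is symmetric, so in equilibrium q_X = q_Y: the reaction function gives 1.5q_Y = 25.5, hence q_Y = 17.
Total export volume: 17 + 17 = 34.

34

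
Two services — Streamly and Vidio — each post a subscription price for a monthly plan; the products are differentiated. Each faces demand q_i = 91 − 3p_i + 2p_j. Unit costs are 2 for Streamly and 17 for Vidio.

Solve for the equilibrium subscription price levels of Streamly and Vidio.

27.0625, 32.6875

Streamly's profit: π = (p_{Streamly} − 2)(91 − 3p_{Streamly} + 2p_{Vidio}).
∂π/∂p_{Streamly} = 97 − 6p_{Streamly} + 2p_{Vidio} = 0 ⇒ p_{Streamly} = 97/6 + (1/3)p_{Vidio}.
Similarly p_{Vidio} = 71/3 + (1/3)p_{Streamly}.
Plugging p_{Vidio} into Streamly's best response: p_{Streamly} = 97/6 + (1/3)(71/3 + (1/3)p_{Streamly}) ⇒ (8/9)p_{Streamly} = 433/18, so p_{Streamly} = 27.0625.
Then p_{Vidio} = 71/3 + (1/3)·27.0625 = 32.6875.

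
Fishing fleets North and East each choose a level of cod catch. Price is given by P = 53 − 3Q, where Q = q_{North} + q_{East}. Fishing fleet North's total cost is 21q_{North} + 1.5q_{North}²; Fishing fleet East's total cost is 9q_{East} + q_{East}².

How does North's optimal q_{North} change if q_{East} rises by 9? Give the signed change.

Fishing fleet North's profit: π = q_{North}(53 − 3(q_{North} + q_{East})) − 21q_{North} − 1.5q_{North}².
∂π/∂q_{North} = 32 − 9q_{North} − 3q_{East} = 0, so q_{North} = 32/9 − (1/3)q_{East}.
The reaction-function slope is −1/3, so a 9-unit rise in q_{East} moves q_{North} by −1/3 × 9 = −3. North's best response falls — the actions are strategic substitutes.

-3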